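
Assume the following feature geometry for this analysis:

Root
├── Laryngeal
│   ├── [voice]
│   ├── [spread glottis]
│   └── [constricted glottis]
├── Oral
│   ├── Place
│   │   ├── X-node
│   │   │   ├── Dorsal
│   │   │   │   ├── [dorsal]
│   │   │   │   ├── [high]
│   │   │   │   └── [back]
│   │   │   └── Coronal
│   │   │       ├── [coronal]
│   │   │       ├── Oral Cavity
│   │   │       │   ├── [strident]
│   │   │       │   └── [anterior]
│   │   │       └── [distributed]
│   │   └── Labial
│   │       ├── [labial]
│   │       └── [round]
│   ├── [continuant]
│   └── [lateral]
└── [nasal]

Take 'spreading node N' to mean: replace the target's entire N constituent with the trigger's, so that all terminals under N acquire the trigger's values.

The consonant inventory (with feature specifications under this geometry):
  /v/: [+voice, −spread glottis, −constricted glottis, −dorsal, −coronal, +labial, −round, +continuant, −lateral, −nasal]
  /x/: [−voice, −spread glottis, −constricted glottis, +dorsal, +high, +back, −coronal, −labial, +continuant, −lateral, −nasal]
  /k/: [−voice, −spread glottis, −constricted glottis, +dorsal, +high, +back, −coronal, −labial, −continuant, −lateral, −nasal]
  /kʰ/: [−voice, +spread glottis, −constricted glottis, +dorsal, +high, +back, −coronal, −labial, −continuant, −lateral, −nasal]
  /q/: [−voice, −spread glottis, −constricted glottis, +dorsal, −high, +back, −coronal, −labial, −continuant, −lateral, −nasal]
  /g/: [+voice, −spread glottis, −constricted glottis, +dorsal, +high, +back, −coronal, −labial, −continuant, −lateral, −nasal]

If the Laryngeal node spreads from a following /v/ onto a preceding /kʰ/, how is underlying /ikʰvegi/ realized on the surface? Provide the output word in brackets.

The Laryngeal node dominates the terminals [voice], [spread glottis], [constricted glottis].
Spreading Laryngeal from /v/ onto /kʰ/ replaces those values with /v/'s: [+voice], [−spread glottis], [−constricted glottis]. Features outside Laryngeal ([dorsal], [high], [back], …) stay as in /kʰ/.
This feature bundle is that of [g], so /ikʰvegi/ surfaces as [igvegi].

[igvegi]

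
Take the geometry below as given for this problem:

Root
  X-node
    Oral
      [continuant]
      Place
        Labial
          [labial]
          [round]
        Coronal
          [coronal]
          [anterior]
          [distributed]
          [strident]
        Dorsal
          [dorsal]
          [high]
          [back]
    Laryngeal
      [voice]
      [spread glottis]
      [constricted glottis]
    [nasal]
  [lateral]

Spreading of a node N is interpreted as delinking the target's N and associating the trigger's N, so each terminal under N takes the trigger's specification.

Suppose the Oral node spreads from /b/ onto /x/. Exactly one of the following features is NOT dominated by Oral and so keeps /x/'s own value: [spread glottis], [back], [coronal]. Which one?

Under this geometry, Oral contains [continuant], [labial], [round], [coronal], [anterior], [distributed], [strident], [dorsal], [high], [back].
Of the listed options, [back], [coronal] are among these and would be overwritten by spreading Oral.
But [spread glottis] is a dependent of Laryngeal, outside Oral; it is therefore untouched by the spreading.

[spread glottis]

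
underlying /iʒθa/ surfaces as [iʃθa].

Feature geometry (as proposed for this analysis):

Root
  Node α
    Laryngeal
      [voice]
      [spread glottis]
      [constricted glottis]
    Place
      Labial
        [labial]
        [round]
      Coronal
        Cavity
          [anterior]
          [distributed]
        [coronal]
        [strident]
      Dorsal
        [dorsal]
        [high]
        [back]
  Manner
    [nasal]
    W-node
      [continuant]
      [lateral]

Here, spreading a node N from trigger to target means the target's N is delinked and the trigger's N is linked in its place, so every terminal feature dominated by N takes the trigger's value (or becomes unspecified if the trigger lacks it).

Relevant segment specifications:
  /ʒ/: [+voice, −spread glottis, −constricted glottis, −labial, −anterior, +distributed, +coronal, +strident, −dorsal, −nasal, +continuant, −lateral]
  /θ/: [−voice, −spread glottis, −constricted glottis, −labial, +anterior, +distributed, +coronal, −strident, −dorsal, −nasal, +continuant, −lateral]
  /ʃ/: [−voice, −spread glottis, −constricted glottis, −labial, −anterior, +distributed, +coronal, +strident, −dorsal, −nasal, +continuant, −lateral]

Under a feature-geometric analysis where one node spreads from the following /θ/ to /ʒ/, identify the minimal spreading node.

[voice]

The alternation /ʒ/ → [ʃ] changes [voice] and nothing else.
Since just one terminal is affected and it takes /θ/'s value, spreading the terminal [voice] alone is sufficient and minimal.
[anterior], [strident] stay as in /ʒ/ although /θ/ differs there, so no node dominating them spread; among the remaining candidates [voice] is the lowest that derives the output.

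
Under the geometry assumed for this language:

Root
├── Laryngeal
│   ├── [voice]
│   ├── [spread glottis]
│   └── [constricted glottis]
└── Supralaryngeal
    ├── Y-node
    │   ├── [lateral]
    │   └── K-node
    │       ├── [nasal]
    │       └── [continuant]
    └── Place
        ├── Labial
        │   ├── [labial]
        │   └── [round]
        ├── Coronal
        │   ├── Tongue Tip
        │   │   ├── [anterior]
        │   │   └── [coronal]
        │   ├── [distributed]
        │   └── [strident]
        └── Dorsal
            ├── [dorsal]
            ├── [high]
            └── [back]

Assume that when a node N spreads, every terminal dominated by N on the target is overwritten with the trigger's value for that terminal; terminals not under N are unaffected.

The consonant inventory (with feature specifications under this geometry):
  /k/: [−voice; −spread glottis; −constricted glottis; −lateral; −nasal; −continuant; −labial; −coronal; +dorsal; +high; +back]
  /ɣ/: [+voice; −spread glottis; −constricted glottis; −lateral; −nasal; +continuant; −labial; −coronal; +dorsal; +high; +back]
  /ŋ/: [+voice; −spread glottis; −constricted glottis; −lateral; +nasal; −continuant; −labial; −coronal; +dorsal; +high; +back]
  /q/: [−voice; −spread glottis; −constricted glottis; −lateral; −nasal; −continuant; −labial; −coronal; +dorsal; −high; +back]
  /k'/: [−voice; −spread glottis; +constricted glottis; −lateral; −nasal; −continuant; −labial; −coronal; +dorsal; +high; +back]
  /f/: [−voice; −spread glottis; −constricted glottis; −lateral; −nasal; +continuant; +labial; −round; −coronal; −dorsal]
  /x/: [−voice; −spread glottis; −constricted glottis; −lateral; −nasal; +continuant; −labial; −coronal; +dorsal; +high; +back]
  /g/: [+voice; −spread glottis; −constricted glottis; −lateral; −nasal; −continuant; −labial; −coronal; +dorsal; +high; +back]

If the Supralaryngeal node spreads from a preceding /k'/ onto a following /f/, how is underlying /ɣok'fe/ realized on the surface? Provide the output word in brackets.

[ɣok'ke]

Supralaryngeal immediately or transitively dominates [lateral], [nasal], [continuant], [labial], [round], [anterior], [coronal], [distributed], [strident], [dorsal], [high], [back].
The target acquires /k'/'s values for everything under Supralaryngeal — [−lateral], [−nasal], [−continuant], [−labial], [−coronal], [+dorsal], [+high], [+back] — while keeping its own [voice], [spread glottis], [constricted glottis].
This feature bundle is that of [k], so /ɣok'fe/ surfaces as [ɣok'ke].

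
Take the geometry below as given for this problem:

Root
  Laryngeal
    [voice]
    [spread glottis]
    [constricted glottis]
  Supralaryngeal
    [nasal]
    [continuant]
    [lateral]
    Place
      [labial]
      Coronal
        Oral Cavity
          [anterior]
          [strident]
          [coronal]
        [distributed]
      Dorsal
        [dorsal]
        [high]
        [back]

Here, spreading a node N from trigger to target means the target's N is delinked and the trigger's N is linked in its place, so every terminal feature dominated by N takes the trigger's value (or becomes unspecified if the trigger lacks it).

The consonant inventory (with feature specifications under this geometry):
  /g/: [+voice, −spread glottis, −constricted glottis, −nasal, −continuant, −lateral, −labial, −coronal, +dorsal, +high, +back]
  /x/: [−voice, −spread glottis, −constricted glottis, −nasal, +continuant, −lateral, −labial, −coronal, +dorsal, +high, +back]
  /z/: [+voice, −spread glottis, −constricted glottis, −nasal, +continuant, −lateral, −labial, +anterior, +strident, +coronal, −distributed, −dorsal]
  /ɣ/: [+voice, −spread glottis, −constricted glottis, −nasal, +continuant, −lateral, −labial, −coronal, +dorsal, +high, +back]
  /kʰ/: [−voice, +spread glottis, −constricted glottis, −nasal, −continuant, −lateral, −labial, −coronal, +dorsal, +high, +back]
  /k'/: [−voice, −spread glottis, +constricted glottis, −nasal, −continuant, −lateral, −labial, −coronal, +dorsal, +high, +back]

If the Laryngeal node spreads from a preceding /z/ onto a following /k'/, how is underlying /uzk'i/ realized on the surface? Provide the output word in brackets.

The Laryngeal node dominates the terminals [voice], [spread glottis], [constricted glottis].
The target acquires /z/'s values for everything under Laryngeal — [+voice], [−spread glottis], [−constricted glottis] — while keeping its own [nasal], [continuant], [lateral], ….
The resulting bundle matches /g/ in the inventory; substituting it for /k'/ gives [uzgi].

[uzgi]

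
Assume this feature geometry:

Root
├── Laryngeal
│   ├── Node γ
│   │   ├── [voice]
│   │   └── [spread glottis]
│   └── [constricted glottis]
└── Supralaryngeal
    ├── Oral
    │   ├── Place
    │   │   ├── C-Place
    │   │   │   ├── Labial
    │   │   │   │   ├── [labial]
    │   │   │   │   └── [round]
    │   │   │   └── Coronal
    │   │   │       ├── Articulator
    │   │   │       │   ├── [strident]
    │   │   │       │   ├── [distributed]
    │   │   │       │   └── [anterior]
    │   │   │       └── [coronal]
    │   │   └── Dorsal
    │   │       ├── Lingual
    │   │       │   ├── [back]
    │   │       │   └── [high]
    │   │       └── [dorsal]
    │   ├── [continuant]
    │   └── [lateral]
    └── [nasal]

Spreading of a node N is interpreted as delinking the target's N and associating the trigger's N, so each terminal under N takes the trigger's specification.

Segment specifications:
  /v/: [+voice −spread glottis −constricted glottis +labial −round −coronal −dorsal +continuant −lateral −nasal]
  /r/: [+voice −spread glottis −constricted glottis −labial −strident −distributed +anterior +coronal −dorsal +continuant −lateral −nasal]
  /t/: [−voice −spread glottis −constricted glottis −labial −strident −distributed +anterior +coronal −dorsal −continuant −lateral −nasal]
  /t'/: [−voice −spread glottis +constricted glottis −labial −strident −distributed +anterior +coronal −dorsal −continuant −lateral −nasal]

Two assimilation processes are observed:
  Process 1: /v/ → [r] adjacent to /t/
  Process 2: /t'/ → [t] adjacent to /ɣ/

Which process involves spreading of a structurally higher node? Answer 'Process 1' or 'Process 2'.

Process 1: the features that change are [labial], [round], [coronal], [anterior], [distributed], [strident]; the minimal node is C-Place (depth 4).
Process 2: the feature that changes is [constricted glottis]; the minimal node is [constricted glottis] (depth 2).
[constricted glottis] is closer to Root than C-Place, so Process 2 spreads the higher node.

Process 2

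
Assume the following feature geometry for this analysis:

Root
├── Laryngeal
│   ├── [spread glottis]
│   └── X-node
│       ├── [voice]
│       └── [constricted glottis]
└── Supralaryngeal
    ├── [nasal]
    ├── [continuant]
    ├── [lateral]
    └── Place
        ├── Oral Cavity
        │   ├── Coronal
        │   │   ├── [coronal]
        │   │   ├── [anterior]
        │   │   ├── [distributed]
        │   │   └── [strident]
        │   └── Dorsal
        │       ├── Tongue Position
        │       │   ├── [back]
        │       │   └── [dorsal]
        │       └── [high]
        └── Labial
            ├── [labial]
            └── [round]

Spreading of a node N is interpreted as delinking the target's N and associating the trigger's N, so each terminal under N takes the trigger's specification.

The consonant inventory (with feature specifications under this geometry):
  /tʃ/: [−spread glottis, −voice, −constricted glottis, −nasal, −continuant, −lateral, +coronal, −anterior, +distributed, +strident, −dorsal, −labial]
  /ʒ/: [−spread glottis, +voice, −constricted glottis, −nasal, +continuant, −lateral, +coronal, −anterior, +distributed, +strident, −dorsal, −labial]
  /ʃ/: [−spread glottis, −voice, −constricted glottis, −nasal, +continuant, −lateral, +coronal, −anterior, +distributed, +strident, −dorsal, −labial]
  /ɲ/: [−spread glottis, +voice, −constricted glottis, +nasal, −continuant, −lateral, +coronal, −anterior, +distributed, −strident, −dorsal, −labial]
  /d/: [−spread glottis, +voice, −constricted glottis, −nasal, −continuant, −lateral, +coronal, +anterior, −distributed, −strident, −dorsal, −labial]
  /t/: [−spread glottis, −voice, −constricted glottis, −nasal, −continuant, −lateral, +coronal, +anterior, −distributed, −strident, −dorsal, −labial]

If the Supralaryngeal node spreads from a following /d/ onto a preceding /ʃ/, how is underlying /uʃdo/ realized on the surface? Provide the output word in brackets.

[utdo]

Terminals under Supralaryngeal in this geometry: [nasal], [continuant], [lateral], [coronal], [anterior], [distributed], [strident], [back], [dorsal], [high], [labial], [round].
The target acquires /d/'s values for everything under Supralaryngeal — [−nasal], [−continuant], [−lateral], [+coronal], [+anterior], [−distributed], [−strident], [−dorsal], [−labial] — while keeping its own [spread glottis], [voice], [constricted glottis].
This feature bundle is that of [t], so /uʃdo/ surfaces as [utdo].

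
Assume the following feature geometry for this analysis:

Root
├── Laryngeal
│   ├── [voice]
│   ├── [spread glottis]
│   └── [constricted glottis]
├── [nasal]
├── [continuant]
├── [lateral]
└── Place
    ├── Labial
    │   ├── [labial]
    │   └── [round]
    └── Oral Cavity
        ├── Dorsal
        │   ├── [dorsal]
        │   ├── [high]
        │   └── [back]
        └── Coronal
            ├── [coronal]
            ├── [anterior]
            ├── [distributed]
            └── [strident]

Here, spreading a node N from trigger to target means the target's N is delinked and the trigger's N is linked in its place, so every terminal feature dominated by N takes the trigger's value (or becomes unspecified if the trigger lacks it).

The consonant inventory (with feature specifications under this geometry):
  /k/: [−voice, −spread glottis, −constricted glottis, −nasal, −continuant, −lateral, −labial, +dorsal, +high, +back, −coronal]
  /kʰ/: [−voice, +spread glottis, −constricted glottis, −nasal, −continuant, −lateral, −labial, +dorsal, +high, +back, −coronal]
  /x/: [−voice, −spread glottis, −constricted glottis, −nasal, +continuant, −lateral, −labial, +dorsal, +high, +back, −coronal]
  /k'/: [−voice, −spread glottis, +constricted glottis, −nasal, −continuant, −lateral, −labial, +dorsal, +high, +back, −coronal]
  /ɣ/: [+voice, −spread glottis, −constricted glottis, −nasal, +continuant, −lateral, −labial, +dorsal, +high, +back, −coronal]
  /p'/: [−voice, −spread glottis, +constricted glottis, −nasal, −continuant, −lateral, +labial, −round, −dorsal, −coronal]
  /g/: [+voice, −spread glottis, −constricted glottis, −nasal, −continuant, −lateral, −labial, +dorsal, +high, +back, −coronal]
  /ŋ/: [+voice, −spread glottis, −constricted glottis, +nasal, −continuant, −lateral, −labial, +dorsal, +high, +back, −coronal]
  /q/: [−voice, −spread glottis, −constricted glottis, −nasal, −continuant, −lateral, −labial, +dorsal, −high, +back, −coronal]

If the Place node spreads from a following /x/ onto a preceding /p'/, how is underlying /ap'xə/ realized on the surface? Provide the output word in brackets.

[ak'xə]

The Place node dominates the terminals [labial], [round], [dorsal], [high], [back], [coronal], [anterior], [distributed], [strident].
After delinking /p'/'s Place and linking /x/'s, the affected terminals become [−labial], [+dorsal], [+high], [+back], [−coronal]; [voice], [spread glottis], [constricted glottis], … (outside Place) are retained from /p'/.
This feature bundle is that of [k'], so /ap'xə/ surfaces as [ak'xə].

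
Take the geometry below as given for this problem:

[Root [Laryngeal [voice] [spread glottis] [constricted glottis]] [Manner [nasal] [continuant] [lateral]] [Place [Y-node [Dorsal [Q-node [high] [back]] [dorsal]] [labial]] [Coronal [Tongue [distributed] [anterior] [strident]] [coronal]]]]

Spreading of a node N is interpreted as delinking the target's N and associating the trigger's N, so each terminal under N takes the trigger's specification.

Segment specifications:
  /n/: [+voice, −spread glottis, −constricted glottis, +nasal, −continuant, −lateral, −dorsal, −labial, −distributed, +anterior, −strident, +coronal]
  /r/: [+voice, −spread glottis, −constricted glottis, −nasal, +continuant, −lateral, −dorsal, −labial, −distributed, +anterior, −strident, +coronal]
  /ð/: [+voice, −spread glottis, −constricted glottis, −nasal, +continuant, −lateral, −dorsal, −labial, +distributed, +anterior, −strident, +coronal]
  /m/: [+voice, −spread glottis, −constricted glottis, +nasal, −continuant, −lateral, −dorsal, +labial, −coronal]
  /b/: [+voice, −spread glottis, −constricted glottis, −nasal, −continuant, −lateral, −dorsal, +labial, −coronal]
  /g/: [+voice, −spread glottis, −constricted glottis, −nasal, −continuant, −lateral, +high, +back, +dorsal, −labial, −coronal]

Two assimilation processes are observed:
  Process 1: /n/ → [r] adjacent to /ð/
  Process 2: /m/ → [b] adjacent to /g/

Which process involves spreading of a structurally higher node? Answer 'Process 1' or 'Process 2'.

Process 1: the features that change are [nasal], [continuant]; the minimal node is Manner (depth 1).
In Process 2, [nasal] changes, so the minimal spreading node is [nasal] at depth 2.
Depth 1 < depth 2; Process 1 involves the structurally higher constituent Manner.

Process 1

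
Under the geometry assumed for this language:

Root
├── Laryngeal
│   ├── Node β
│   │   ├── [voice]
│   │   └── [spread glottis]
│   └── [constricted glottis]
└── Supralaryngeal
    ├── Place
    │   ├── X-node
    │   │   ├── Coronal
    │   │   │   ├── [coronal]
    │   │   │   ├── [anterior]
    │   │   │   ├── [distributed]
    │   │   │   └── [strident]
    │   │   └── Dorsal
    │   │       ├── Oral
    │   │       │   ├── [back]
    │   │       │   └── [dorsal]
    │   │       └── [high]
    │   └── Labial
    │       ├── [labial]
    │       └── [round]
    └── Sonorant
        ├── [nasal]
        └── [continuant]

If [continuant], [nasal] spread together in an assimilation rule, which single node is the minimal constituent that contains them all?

[continuant] lies under Sonorant (below Supralaryngeal).
[nasal]: Root / Supralaryngeal / Sonorant / [nasal].
These paths first converge at Sonorant; no daughter of Sonorant dominates all 2 features, so Sonorant is the minimal constituent.

Sonorant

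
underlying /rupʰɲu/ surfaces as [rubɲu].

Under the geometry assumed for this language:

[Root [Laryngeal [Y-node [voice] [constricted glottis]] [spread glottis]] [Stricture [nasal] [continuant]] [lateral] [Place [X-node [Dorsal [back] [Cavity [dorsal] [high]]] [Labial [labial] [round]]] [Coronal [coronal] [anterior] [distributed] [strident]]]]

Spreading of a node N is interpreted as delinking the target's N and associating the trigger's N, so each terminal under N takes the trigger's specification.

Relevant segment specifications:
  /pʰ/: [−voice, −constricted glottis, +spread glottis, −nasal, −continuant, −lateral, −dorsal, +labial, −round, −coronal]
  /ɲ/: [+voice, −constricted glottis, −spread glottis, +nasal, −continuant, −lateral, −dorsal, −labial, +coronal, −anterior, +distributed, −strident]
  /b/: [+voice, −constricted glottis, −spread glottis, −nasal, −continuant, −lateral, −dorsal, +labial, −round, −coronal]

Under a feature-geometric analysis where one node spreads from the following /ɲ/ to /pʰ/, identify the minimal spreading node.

Feature comparison: [voice], [spread glottis] differ between /pʰ/ and [b]; the remaining terminals match.
In this geometry the lowest node dominating all of them is Laryngeal: every daughter of Laryngeal dominates only a proper subset, so no lower node suffices.
Delinking /pʰ/'s Laryngeal and associating /ɲ/'s Laryngeal gives precisely the feature bundle of [b].
[nasal], [coronal] — on which /ɲ/ differs from /pʰ/ — are unchanged, so Root cannot have spread; the constituent is no larger than Laryngeal.

Laryngeal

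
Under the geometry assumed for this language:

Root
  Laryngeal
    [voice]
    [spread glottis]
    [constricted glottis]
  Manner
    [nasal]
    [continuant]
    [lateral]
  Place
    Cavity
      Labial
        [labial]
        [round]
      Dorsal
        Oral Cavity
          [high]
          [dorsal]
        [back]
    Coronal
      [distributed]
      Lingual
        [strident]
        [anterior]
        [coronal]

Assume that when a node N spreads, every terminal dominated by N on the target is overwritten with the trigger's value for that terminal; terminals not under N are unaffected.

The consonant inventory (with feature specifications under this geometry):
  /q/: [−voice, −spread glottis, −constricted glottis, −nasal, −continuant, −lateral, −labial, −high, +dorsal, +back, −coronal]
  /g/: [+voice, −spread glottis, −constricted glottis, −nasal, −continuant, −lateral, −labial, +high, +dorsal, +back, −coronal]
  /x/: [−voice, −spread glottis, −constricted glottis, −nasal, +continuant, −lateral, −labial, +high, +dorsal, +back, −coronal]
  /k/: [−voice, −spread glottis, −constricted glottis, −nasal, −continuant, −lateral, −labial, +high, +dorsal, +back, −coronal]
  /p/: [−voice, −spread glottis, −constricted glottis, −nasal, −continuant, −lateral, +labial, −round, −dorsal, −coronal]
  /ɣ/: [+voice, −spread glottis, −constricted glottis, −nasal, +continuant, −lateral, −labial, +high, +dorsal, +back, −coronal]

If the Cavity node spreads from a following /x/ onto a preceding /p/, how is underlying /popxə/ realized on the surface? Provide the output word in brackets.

Terminals under Cavity in this geometry: [labial], [round], [high], [dorsal], [back].
The target acquires /x/'s values for everything under Cavity — [−labial], [+high], [+dorsal], [+back] — while keeping its own [voice], [spread glottis], [constricted glottis], ….
Among the inventory, only /k/ has exactly this specification, giving the surface form [pokxə].

[pokxə]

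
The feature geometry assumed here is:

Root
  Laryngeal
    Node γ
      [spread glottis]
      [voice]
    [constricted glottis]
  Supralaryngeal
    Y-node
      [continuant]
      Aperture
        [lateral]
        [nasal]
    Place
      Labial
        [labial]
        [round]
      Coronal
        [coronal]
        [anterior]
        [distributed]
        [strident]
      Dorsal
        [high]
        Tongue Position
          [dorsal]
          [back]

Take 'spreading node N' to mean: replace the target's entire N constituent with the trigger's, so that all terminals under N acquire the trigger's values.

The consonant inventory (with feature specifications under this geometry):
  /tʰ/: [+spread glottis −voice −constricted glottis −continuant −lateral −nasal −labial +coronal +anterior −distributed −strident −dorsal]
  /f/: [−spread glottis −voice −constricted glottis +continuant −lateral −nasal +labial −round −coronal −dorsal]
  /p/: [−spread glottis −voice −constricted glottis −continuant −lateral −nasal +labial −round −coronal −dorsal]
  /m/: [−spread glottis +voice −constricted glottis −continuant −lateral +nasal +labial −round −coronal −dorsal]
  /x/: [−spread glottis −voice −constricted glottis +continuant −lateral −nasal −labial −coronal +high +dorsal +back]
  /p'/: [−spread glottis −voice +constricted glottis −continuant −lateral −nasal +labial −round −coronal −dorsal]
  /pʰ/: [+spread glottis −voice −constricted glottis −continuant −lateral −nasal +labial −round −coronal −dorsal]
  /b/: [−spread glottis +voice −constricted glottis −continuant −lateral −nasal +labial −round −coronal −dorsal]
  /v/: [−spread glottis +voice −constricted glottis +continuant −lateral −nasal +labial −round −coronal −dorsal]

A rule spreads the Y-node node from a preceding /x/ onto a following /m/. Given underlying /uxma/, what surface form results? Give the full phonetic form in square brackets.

Y-node immediately or transitively dominates [continuant], [lateral], [nasal].
The target acquires /x/'s values for everything under Y-node — [+continuant], [−lateral], [−nasal] — while keeping its own [spread glottis], [voice], [constricted glottis], ….
This feature bundle is that of [v], so /uxma/ surfaces as [uxva].

[uxva]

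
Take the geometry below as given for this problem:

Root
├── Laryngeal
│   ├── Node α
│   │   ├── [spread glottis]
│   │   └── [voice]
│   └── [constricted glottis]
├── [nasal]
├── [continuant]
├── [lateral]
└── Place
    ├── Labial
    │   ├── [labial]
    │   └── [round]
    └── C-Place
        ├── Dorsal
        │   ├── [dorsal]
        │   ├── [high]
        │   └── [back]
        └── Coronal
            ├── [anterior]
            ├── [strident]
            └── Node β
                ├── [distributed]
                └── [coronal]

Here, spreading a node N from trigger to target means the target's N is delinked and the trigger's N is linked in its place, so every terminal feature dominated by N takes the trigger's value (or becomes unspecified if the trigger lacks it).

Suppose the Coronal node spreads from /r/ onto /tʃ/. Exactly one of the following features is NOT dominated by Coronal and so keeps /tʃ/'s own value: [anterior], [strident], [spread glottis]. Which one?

[spread glottis]

Coronal dominates exactly [anterior], [strident], [distributed], [coronal].
[strident], [anterior] all lie under Coronal, so they are overwritten when Coronal spreads.
[spread glottis] is not within the Coronal subtree (it hangs from Node α), so /tʃ/'s [spread glottis] value survives.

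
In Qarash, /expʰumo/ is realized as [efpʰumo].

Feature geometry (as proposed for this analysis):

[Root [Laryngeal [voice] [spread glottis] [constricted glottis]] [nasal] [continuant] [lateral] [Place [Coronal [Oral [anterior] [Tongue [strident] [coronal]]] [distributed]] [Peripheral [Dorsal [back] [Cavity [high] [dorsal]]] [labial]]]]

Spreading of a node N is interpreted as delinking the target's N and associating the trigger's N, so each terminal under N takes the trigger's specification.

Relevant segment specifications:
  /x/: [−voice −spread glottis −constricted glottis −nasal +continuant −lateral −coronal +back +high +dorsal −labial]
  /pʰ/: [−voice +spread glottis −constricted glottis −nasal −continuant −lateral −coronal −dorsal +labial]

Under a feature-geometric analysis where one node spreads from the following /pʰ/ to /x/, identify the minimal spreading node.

The alternation /x/ → [f] changes [labial], [dorsal], [high], [back] and nothing else.
In this geometry the lowest node dominating all of them is Peripheral: every daughter of Peripheral dominates only a proper subset, so no lower node suffices.
If Peripheral spreads, every terminal under it takes /pʰ/'s value, producing [f] as observed.
Features on which the two segments disagree outside Peripheral, such as [continuant], [spread glottis], are unchanged — nothing dominating them spread, and Peripheral is the minimal sufficient constituent.

Peripheral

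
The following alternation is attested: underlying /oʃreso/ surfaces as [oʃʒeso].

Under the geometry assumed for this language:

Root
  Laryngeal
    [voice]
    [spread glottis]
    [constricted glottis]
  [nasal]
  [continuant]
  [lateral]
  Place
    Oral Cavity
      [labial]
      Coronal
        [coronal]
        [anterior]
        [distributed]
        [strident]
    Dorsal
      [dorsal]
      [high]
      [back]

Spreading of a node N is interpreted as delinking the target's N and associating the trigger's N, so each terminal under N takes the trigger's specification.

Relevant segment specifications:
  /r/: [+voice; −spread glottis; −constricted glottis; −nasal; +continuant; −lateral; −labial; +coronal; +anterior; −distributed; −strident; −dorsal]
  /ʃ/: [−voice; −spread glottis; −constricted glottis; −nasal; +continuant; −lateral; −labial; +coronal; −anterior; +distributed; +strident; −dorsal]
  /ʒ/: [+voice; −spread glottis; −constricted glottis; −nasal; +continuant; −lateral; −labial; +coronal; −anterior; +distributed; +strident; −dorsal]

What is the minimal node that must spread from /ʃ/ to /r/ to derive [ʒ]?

Coronal

/r/ and [ʒ] differ in [anterior], [distributed], [strident]; every other specified feature is identical.
The smallest constituent containing every changed terminal is Coronal — each of its daughters lacks at least one of the affected features.
Delinking /r/'s Coronal and associating /ʃ/'s Coronal gives precisely the feature bundle of [ʒ].
[voice], a feature on which the two segments disagree outside Coronal, is unchanged — nothing dominating it spread, and Coronal is the minimal sufficient constituent.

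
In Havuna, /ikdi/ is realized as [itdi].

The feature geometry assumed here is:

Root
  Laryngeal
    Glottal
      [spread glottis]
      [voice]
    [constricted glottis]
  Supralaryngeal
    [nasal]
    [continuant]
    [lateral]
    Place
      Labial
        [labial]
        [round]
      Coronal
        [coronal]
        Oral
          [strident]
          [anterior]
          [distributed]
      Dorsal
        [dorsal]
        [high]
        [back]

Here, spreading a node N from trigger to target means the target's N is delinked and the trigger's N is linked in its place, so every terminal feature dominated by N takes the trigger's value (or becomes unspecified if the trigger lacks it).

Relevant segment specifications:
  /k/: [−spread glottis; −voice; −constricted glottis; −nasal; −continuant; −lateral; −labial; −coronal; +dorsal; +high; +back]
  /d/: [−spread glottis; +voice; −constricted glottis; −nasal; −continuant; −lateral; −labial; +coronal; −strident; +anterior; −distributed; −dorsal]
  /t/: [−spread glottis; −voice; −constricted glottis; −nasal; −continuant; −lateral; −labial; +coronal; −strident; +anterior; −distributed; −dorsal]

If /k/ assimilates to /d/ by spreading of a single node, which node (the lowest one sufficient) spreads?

Place

Comparing /k/ with its surface form [t], the features that change are [coronal], [anterior], [distributed], [strident], [dorsal], [high], [back].
The smallest constituent containing every changed terminal is Place — each of its daughters lacks at least one of the affected features.
If Place spreads, every terminal under it takes /d/'s value, producing [t] as observed.
[voice] stays as in /k/ although /d/ differs there, so no node dominating it spread; among the remaining candidates Place is the lowest that derives the output.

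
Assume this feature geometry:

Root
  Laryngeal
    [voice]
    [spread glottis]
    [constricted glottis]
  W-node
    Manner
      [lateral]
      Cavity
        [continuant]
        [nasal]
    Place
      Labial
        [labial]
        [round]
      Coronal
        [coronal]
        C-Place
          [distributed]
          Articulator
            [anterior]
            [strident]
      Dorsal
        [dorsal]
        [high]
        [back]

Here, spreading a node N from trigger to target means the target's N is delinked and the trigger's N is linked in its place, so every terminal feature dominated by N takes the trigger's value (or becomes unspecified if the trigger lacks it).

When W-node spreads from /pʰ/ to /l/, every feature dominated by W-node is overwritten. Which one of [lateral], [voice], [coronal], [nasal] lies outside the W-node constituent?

[voice]

W-node dominates exactly [lateral], [continuant], [nasal], [labial], [round], [coronal], [distributed], [anterior], [strident], [dorsal], [high], [back].
Of the listed options, [coronal], [lateral], [nasal] are among these and would be overwritten by spreading W-node.
[voice] is not within the W-node subtree (it hangs from Laryngeal), so /l/'s [voice] value survives.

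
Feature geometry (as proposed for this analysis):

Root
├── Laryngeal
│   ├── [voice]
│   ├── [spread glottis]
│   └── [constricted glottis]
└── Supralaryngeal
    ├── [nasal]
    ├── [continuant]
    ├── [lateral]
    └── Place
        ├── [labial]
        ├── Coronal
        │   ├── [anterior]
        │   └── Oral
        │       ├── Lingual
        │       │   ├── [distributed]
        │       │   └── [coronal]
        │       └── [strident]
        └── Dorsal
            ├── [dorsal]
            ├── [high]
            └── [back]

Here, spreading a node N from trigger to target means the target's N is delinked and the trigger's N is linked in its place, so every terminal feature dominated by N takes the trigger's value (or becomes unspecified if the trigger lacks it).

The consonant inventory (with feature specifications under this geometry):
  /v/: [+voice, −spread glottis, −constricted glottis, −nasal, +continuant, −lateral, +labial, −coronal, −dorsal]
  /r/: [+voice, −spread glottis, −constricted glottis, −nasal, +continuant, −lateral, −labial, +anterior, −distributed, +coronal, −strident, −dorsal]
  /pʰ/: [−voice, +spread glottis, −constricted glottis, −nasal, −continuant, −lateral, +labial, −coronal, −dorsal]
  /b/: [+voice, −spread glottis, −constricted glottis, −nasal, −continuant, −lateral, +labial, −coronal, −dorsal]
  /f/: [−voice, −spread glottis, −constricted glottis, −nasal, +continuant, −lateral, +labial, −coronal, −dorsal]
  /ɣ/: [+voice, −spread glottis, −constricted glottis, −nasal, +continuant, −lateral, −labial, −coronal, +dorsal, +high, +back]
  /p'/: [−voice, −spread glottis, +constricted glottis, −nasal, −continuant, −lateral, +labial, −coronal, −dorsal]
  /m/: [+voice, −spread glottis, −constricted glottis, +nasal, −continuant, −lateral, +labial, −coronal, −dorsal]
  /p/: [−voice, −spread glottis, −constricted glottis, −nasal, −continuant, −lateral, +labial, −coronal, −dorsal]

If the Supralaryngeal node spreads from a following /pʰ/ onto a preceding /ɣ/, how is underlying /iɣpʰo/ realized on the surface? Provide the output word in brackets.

[ibpʰo]

Supralaryngeal immediately or transitively dominates [nasal], [continuant], [lateral], [labial], [anterior], [distributed], [coronal], [strident], [dorsal], [high], [back].
The target acquires /pʰ/'s values for everything under Supralaryngeal — [−nasal], [−continuant], [−lateral], [+labial], [−coronal], [−dorsal] — while keeping its own [voice], [spread glottis], [constricted glottis].
Among the inventory, only /b/ has exactly this specification, giving the surface form [ibpʰo].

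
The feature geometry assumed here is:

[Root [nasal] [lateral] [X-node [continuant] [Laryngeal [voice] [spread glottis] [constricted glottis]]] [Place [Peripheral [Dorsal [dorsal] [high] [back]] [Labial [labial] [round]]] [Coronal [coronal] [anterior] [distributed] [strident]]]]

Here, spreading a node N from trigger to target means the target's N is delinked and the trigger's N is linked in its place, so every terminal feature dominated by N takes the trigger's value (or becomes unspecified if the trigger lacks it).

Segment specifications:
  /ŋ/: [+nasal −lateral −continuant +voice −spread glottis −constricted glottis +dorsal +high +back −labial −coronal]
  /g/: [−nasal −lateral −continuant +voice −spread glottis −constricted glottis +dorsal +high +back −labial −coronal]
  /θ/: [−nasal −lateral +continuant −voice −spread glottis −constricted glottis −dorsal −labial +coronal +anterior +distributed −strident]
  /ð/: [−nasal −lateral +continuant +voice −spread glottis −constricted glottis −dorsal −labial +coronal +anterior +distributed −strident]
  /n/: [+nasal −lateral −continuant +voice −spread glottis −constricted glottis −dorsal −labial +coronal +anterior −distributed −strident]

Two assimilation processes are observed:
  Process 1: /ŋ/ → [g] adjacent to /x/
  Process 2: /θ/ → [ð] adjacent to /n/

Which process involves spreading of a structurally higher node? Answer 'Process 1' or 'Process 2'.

Process 1

Process 1: the feature that changes is [nasal]; the minimal node is [nasal] (depth 1).
Process 2 alters [voice]; the lowest dominating node is [voice] (depth 3 from Root).
[nasal] is closer to Root than [voice], so Process 1 spreads the higher node.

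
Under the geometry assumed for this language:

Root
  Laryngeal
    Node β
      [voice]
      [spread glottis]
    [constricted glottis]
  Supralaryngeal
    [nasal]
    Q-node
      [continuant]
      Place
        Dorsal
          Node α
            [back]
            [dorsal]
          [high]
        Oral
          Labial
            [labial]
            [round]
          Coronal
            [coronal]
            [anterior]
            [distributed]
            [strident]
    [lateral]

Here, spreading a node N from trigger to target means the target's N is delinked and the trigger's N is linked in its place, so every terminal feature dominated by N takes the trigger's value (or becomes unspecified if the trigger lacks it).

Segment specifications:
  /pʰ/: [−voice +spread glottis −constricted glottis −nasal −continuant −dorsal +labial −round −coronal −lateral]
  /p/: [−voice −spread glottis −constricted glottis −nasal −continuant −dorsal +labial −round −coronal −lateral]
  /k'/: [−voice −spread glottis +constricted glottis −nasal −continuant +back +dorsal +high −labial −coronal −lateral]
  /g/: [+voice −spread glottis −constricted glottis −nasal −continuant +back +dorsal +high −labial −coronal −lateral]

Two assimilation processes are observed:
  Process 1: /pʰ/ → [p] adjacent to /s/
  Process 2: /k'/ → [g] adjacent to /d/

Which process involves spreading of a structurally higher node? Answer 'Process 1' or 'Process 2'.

Process 1: the feature that changes is [spread glottis]; the minimal node is [spread glottis] (depth 3).
Process 2: the features that change are [voice], [constricted glottis]; the minimal node is Laryngeal (depth 1).
Depth 1 < depth 3; Process 2 involves the structurally higher constituent Laryngeal.

Process 2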